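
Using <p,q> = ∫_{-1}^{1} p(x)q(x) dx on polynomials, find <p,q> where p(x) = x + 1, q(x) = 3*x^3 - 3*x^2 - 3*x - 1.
<p,q> = -24/5

Expand the product: p(x)·q(x) = 3*x^4 - 6*x^2 - 4*x - 1.
∫_{-1}^{1} of each monomial x^k gives [2/(k+1) if k even, 0 if k odd]. Integrating term-by-term (or equivalently evaluating the antiderivative F(x) = 3*x^5/5 - 2*x^3 - 2*x^2 - x at the endpoints):
  F(1) − F(−1) = -22/5 − (2/5) = -24/5.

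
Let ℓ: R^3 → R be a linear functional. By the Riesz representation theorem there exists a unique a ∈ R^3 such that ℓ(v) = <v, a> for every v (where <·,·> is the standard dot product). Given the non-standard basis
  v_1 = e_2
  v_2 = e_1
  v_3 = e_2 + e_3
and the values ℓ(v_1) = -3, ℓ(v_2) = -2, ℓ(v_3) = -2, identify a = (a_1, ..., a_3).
a = (-2, -3, 1)

Write a = (a_1, ..., a_3) in the standard basis. For each basis vector v_i, ℓ(v_i) = <v_i, a> is a linear equation in the a_j's. Collect the n equations into a matrix system V a = ℓ, where row i of V is v_i (expressed in the standard basis). Since V is invertible (lower-triangular with 1s on the diagonal, up to permutation), solve by back-substitution:
  V =
[[0, 1, 0],
 [1, 0, 0],
 [0, 1, 1]]
  V a = (-3, -2, -2)
Solving gives a = (-2, -3, 1).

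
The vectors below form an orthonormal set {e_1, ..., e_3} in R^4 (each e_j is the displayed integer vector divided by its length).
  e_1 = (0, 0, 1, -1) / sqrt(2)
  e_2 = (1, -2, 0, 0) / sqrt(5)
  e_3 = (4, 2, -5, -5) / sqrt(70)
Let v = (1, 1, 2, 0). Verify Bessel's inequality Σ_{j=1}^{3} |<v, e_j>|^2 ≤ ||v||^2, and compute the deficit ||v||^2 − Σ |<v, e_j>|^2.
Σ |<v, e_j>|^2 = 17/7; ||v||^2 = 6; deficit = 25/7

Write each e_j = u_j / sqrt(<u_j, u_j>) where u_j is the displayed integer vector. Then <v, e_j> = <v, u_j> / sqrt(<u_j, u_j>), so |<v, e_j>|^2 = <v, u_j>^2 / <u_j, u_j>.
Coefficients: <v, e_1> = 2/sqrt(2), <v, e_2> = -1/sqrt(5), <v, e_3> = -4/sqrt(70).
Square and sum: Σ |<v, e_j>|^2 = 17/7.
Compute ||v||^2 = v·v = 6.
Deficit = 6 − 17/7 = 25/7 ≥ 0, confirming Bessel's inequality. (The deficit equals ||v − Σ <v,e_j> e_j||^2, the squared distance from v to span{e_j}.)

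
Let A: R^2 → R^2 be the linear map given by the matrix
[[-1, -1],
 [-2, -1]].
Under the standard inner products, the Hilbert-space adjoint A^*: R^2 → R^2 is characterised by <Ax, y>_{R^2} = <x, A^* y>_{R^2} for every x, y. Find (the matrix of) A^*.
A^* = A^T =
[[-1, -2],
 [-1, -1]]

For real matrices with standard dot products, the defining identity <Ax, y> = <x, A^* y> gives (Ax)^T y = x^T (A^*) y, i.e. x^T A^T y = x^T (A^*) y. Since this holds for all x, y, we must have A^* = A^T. Therefore
A^* =
[[-1, -2],
 [-1, -1]].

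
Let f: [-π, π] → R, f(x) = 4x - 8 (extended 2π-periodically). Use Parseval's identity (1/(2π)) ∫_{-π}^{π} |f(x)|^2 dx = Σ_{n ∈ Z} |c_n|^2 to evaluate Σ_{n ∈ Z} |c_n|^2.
Σ |c_n|^2 = 16π^2/3 + 64

Expand and integrate term by term over [-π, π]:
  ∫ (4x)^2 dx = 16·(2π^3/3); ∫ 2·4·(-8)·x dx = 0 (odd integrand); ∫ (-8)^2 dx = 64·2π.
So (1/(2π)) ∫_{-π}^{π} (4x - 8)^2 dx = 16π^2/3 + 64 = 16π^2/3 + 64.
Parseval ⇒ Σ |c_n|^2 = 16π^2/3 + 64.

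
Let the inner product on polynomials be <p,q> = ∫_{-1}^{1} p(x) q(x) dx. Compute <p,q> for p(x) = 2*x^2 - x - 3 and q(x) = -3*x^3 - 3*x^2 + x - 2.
<p,q> = 202/15

Expand the product: p(x)·q(x) = -6*x^5 - 3*x^4 + 14*x^3 + 4*x^2 - x + 6.
∫_{-1}^{1} of each monomial x^k gives [2/(k+1) if k even, 0 if k odd]. Integrating term-by-term (or equivalently evaluating the antiderivative F(x) = -x^6 - 3*x^5/5 + 7*x^4/2 + 4*x^3/3 - x^2/2 + 6*x at the endpoints):
  F(1) − F(−1) = 131/15 − (-71/15) = 202/15.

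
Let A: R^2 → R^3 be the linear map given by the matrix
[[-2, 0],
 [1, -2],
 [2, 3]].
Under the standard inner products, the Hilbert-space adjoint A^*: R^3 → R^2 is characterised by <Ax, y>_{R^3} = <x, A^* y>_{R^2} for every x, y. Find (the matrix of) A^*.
A^* = A^T =
[[-2, 1, 2],
 [0, -2, 3]]

For real matrices with standard dot products, the defining identity <Ax, y> = <x, A^* y> gives (Ax)^T y = x^T (A^*) y, i.e. x^T A^T y = x^T (A^*) y. Since this holds for all x, y, we must have A^* = A^T. Therefore
A^* =
[[-2, 1, 2],
 [0, -2, 3]].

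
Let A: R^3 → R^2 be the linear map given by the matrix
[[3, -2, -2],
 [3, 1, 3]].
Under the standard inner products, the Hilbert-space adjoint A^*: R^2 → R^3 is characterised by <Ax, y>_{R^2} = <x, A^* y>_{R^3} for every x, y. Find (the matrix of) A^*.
A^* = A^T =
[[3, 3],
 [-2, 1],
 [-2, 3]]

For real matrices with standard dot products, the defining identity <Ax, y> = <x, A^* y> gives (Ax)^T y = x^T (A^*) y, i.e. x^T A^T y = x^T (A^*) y. Since this holds for all x, y, we must have A^* = A^T. Therefore
A^* =
[[3, 3],
 [-2, 1],
 [-2, 3]].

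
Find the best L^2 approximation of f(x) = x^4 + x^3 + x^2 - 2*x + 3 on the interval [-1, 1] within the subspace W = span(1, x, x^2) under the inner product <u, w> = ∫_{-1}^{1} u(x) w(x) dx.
g(x) = 13*x^2/7 - 7*x/5 + 102/35

The best approximation g ∈ W is the orthogonal projection of f onto W. Writing g = a_0 + a_1 x + a_2 x^2, the coefficients solve the normal equations G · a = b where
  G_{ij} = <φ_i, φ_j> and b_i = <f, φ_i>, with φ_0 = 1, φ_1 = x, φ_2 = x^2.
G =
  [2, 0, 2/3]
  [0, 2/3, 0]
  [2/3, 0, 2/5],
b = (106/15, -14/15, 94/35).
Solving gives a_0 = 102/35, a_1 = -7/5, a_2 = 13/7, so
  g(x) = 13*x^2/7 - 7*x/5 + 102/35.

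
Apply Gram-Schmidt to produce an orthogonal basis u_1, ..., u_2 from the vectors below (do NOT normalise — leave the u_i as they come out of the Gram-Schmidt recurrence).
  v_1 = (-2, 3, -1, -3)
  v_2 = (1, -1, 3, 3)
Orthogonal basis:
  u_1 = (-2, 3, -1, -3)
  u_2 = (-11/23, 28/23, 52/23, 18/23)

Apply the Gram-Schmidt recurrence
  u_1 = v_1
  u_i = v_i − Σ_{j<i} ((v_i · u_j) / (u_j · u_j)) · u_j.

Step by step this gives:
  u_1 = (-2, 3, -1, -3)
  u_2 = (-11/23, 28/23, 52/23, 18/23)

Orthogonality check:
  u_2 · u_1 = 0 (should be 0)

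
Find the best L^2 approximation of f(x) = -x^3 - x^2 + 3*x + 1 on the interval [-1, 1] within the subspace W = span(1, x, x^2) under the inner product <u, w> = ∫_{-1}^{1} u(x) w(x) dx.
g(x) = -x^2 + 12*x/5 + 1

The best approximation g ∈ W is the orthogonal projection of f onto W. Writing g = a_0 + a_1 x + a_2 x^2, the coefficients solve the normal equations G · a = b where
  G_{ij} = <φ_i, φ_j> and b_i = <f, φ_i>, with φ_0 = 1, φ_1 = x, φ_2 = x^2.
G =
  [2, 0, 2/3]
  [0, 2/3, 0]
  [2/3, 0, 2/5],
b = (4/3, 8/5, 4/15).
Solving gives a_0 = 1, a_1 = 12/5, a_2 = -1, so
  g(x) = -x^2 + 12*x/5 + 1.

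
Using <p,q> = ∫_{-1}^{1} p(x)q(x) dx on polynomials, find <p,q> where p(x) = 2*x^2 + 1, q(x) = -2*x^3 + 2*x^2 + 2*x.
<p,q> = 44/15

Expand the product: p(x)·q(x) = -4*x^5 + 4*x^4 + 2*x^3 + 2*x^2 + 2*x.
∫_{-1}^{1} of each monomial x^k gives [2/(k+1) if k even, 0 if k odd]. Integrating term-by-term (or equivalently evaluating the antiderivative F(x) = -2*x^6/3 + 4*x^5/5 + x^4/2 + 2*x^3/3 + x^2 at the endpoints):
  F(1) − F(−1) = 23/10 − (-19/30) = 44/15.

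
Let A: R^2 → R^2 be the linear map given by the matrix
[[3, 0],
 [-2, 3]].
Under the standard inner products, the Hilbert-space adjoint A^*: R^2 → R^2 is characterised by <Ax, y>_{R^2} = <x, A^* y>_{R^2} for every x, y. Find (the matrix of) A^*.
A^* = A^T =
[[3, -2],
 [0, 3]]

For real matrices with standard dot products, the defining identity <Ax, y> = <x, A^* y> gives (Ax)^T y = x^T (A^*) y, i.e. x^T A^T y = x^T (A^*) y. Since this holds for all x, y, we must have A^* = A^T. Therefore
A^* =
[[3, -2],
 [0, 3]].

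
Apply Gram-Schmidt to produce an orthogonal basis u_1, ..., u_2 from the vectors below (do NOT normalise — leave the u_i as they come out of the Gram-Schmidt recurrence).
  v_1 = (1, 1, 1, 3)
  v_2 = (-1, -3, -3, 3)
Orthogonal basis:
  u_1 = (1, 1, 1, 3)
  u_2 = (-7/6, -19/6, -19/6, 5/2)

Apply the Gram-Schmidt recurrence
  u_1 = v_1
  u_i = v_i − Σ_{j<i} ((v_i · u_j) / (u_j · u_j)) · u_j.

Step by step this gives:
  u_1 = (1, 1, 1, 3)
  u_2 = (-7/6, -19/6, -19/6, 5/2)

Orthogonality check:
  u_2 · u_1 = 0 (should be 0)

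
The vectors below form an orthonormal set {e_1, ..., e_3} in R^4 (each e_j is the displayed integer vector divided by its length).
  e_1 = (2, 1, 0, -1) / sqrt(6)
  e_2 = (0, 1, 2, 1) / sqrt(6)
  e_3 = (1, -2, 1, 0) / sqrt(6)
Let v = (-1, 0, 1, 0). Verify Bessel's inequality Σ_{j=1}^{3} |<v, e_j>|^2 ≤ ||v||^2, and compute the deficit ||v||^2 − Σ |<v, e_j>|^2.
Σ |<v, e_j>|^2 = 4/3; ||v||^2 = 2; deficit = 2/3

Write each e_j = u_j / sqrt(<u_j, u_j>) where u_j is the displayed integer vector. Then <v, e_j> = <v, u_j> / sqrt(<u_j, u_j>), so |<v, e_j>|^2 = <v, u_j>^2 / <u_j, u_j>.
Coefficients: <v, e_1> = -2/sqrt(6), <v, e_2> = 2/sqrt(6), <v, e_3> = 0/sqrt(6).
Square and sum: Σ |<v, e_j>|^2 = 4/3.
Compute ||v||^2 = v·v = 2.
Deficit = 2 − 4/3 = 2/3 ≥ 0, confirming Bessel's inequality. (The deficit equals ||v − Σ <v,e_j> e_j||^2, the squared distance from v to span{e_j}.)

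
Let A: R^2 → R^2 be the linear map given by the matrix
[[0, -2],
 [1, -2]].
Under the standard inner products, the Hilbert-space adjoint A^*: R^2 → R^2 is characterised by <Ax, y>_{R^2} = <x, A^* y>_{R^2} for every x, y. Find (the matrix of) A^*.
A^* = A^T =
[[0, 1],
 [-2, -2]]

For real matrices with standard dot products, the defining identity <Ax, y> = <x, A^* y> gives (Ax)^T y = x^T (A^*) y, i.e. x^T A^T y = x^T (A^*) y. Since this holds for all x, y, we must have A^* = A^T. Therefore
A^* =
[[0, 1],
 [-2, -2]].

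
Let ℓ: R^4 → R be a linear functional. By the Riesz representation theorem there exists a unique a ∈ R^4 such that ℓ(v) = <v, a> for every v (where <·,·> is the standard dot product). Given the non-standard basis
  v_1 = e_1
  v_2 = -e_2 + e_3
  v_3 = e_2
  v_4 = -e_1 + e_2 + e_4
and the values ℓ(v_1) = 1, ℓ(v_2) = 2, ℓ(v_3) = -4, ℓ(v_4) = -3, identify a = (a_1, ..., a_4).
a = (1, -4, -2, 2)

Write a = (a_1, ..., a_4) in the standard basis. For each basis vector v_i, ℓ(v_i) = <v_i, a> is a linear equation in the a_j's. Collect the n equations into a matrix system V a = ℓ, where row i of V is v_i (expressed in the standard basis). Since V is invertible (lower-triangular with 1s on the diagonal, up to permutation), solve by back-substitution:
  V =
[[1, 0, 0, 0],
 [0, -1, 1, 0],
 [0, 1, 0, 0],
 [-1, 1, 0, 1]]
  V a = (1, 2, -4, -3)
Solving gives a = (1, -4, -2, 2).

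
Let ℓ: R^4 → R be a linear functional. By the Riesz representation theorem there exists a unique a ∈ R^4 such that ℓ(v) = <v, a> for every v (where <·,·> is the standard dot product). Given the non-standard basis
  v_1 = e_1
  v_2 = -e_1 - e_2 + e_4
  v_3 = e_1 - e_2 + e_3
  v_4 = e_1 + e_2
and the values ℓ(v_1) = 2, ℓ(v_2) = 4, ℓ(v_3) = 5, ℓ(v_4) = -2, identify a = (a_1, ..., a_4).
a = (2, -4, -1, 2)

Write a = (a_1, ..., a_4) in the standard basis. For each basis vector v_i, ℓ(v_i) = <v_i, a> is a linear equation in the a_j's. Collect the n equations into a matrix system V a = ℓ, where row i of V is v_i (expressed in the standard basis). Since V is invertible (lower-triangular with 1s on the diagonal, up to permutation), solve by back-substitution:
  V =
[[1, 0, 0, 0],
 [-1, -1, 0, 1],
 [1, -1, 1, 0],
 [1, 1, 0, 0]]
  V a = (2, 4, 5, -2)
Solving gives a = (2, -4, -1, 2).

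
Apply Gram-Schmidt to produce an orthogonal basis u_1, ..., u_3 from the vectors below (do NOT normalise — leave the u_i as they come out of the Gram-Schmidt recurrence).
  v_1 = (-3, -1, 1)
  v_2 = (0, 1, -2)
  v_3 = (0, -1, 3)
Orthogonal basis:
  u_1 = (-3, -1, 1)
  u_2 = (-9/11, 8/11, -19/11)
  u_3 = (-3/46, 9/23, 9/46)

Apply the Gram-Schmidt recurrence
  u_1 = v_1
  u_i = v_i − Σ_{j<i} ((v_i · u_j) / (u_j · u_j)) · u_j.

Step by step this gives:
  u_1 = (-3, -1, 1)
  u_2 = (-9/11, 8/11, -19/11)
  u_3 = (-3/46, 9/23, 9/46)

Orthogonality check:
  u_2 · u_1 = 0 (should be 0)
  u_3 · u_1 = 0 (should be 0)
  u_3 · u_2 = 0 (should be 0)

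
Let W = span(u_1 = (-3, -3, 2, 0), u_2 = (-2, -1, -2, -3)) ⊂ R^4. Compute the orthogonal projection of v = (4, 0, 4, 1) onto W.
proj_W(v) = (727/371, 47/53, 842/371, 1194/371)

Set up U = [u_1 | ... | u_2] ∈ R^(4×2). The projector onto W = col(U) is P = U (U^T U)^(-1) U^T.
Compute U^T U =
  [22, 5]
  [5, 18],
and U^T v = (-4, -19).
Solve U^T U · c = U^T v for the coefficients: c = (23/371, -398/371). The projection is proj_W(v) = U c.
Check: (v - proj_W(v)) · u_1 = 0  (should be 0).
Check: (v - proj_W(v)) · u_2 = 0  (should be 0).
Result: proj_W(v) = (727/371, 47/53, 842/371, 1194/371).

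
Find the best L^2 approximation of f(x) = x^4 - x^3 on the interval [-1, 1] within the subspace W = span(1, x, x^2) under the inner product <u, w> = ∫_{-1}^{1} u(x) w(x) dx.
g(x) = 6*x^2/7 - 3*x/5 - 3/35

The best approximation g ∈ W is the orthogonal projection of f onto W. Writing g = a_0 + a_1 x + a_2 x^2, the coefficients solve the normal equations G · a = b where
  G_{ij} = <φ_i, φ_j> and b_i = <f, φ_i>, with φ_0 = 1, φ_1 = x, φ_2 = x^2.
G =
  [2, 0, 2/3]
  [0, 2/3, 0]
  [2/3, 0, 2/5],
b = (2/5, -2/5, 2/7).
Solving gives a_0 = -3/35, a_1 = -3/5, a_2 = 6/7, so
  g(x) = 6*x^2/7 - 3*x/5 - 3/35.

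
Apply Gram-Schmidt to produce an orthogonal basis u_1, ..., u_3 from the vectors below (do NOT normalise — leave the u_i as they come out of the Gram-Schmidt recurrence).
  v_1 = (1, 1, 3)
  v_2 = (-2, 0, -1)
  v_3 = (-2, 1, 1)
Orthogonal basis:
  u_1 = (1, 1, 3)
  u_2 = (-17/11, 5/11, 4/11)
  u_3 = (1/30, 1/6, -1/15)

Apply the Gram-Schmidt recurrence
  u_1 = v_1
  u_i = v_i − Σ_{j<i} ((v_i · u_j) / (u_j · u_j)) · u_j.

Step by step this gives:
  u_1 = (1, 1, 3)
  u_2 = (-17/11, 5/11, 4/11)
  u_3 = (1/30, 1/6, -1/15)

Orthogonality check:
  u_2 · u_1 = 0 (should be 0)
  u_3 · u_1 = 0 (should be 0)
  u_3 · u_2 = 0 (should be 0)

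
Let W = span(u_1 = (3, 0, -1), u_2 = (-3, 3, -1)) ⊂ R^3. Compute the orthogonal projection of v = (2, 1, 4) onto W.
proj_W(v) = (6/7, -9/7, 4/7)

Set up U = [u_1 | ... | u_2] ∈ R^(3×2). The projector onto W = col(U) is P = U (U^T U)^(-1) U^T.
Compute U^T U =
  [10, -8]
  [-8, 19],
and U^T v = (2, -7).
Solve U^T U · c = U^T v for the coefficients: c = (-1/7, -3/7). The projection is proj_W(v) = U c.
Check: (v - proj_W(v)) · u_1 = 0  (should be 0).
Check: (v - proj_W(v)) · u_2 = 0  (should be 0).
Result: proj_W(v) = (6/7, -9/7, 4/7).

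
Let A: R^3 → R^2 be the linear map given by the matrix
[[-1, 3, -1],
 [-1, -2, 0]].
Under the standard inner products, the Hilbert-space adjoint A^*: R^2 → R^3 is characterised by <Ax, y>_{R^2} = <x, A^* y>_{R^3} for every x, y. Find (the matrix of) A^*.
A^* = A^T =
[[-1, -1],
 [3, -2],
 [-1, 0]]

For real matrices with standard dot products, the defining identity <Ax, y> = <x, A^* y> gives (Ax)^T y = x^T (A^*) y, i.e. x^T A^T y = x^T (A^*) y. Since this holds for all x, y, we must have A^* = A^T. Therefore
A^* =
[[-1, -1],
 [3, -2],
 [-1, 0]].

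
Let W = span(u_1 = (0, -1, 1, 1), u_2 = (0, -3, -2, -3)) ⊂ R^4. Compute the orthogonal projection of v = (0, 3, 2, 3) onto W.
proj_W(v) = (0, 3, 2, 3)

Set up U = [u_1 | ... | u_2] ∈ R^(4×2). The projector onto W = col(U) is P = U (U^T U)^(-1) U^T.
Compute U^T U =
  [3, -2]
  [-2, 22],
and U^T v = (2, -22).
Solve U^T U · c = U^T v for the coefficients: c = (0, -1). The projection is proj_W(v) = U c.
Check: (v - proj_W(v)) · u_1 = 0  (should be 0).
Check: (v - proj_W(v)) · u_2 = 0  (should be 0).
Result: proj_W(v) = (0, 3, 2, 3).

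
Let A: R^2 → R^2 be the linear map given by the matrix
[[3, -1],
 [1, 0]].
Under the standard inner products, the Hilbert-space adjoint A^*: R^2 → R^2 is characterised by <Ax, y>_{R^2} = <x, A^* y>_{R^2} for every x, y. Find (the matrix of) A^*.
A^* = A^T =
[[3, 1],
 [-1, 0]]

For real matrices with standard dot products, the defining identity <Ax, y> = <x, A^* y> gives (Ax)^T y = x^T (A^*) y, i.e. x^T A^T y = x^T (A^*) y. Since this holds for all x, y, we must have A^* = A^T. Therefore
A^* =
[[3, 1],
 [-1, 0]].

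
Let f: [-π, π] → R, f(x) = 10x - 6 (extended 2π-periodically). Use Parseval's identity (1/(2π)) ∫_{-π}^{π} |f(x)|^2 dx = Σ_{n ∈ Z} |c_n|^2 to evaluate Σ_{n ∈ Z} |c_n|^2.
Σ |c_n|^2 = 100π^2/3 + 36

Expand and integrate term by term over [-π, π]:
  ∫ (10x)^2 dx = 100·(2π^3/3); ∫ 2·10·(-6)·x dx = 0 (odd integrand); ∫ (-6)^2 dx = 36·2π.
So (1/(2π)) ∫_{-π}^{π} (10x - 6)^2 dx = 100π^2/3 + 36 = 100π^2/3 + 36.
Parseval ⇒ Σ |c_n|^2 = 100π^2/3 + 36.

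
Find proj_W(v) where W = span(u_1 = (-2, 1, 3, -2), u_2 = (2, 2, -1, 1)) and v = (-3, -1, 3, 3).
proj_W(v) = (-224/131, -152/131, 160/131, -136/131)

Set up U = [u_1 | ... | u_2] ∈ R^(4×2). The projector onto W = col(U) is P = U (U^T U)^(-1) U^T.
Compute U^T U =
  [18, -7]
  [-7, 10],
and U^T v = (8, -8).
Solve U^T U · c = U^T v for the coefficients: c = (24/131, -88/131). The projection is proj_W(v) = U c.
Check: (v - proj_W(v)) · u_1 = 0  (should be 0).
Check: (v - proj_W(v)) · u_2 = 0  (should be 0).
Result: proj_W(v) = (-224/131, -152/131, 160/131, -136/131).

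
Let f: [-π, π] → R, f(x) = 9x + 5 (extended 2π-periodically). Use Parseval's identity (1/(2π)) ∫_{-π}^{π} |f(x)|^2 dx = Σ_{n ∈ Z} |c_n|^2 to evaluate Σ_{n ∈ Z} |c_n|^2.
Σ |c_n|^2 = 27π^2 + 25

Expand and integrate term by term over [-π, π]:
  ∫ (9x)^2 dx = 81·(2π^3/3); ∫ 2·9·(5)·x dx = 0 (odd integrand); ∫ 5^2 dx = 25·2π.
So (1/(2π)) ∫_{-π}^{π} (9x + 5)^2 dx = 81π^2/3 + 25 = 27π^2 + 25.
Parseval ⇒ Σ |c_n|^2 = 27π^2 + 25.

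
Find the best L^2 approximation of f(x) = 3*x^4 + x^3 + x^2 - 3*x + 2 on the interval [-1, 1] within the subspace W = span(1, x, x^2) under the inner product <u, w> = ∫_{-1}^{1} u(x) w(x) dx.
g(x) = 25*x^2/7 - 12*x/5 + 61/35

The best approximation g ∈ W is the orthogonal projection of f onto W. Writing g = a_0 + a_1 x + a_2 x^2, the coefficients solve the normal equations G · a = b where
  G_{ij} = <φ_i, φ_j> and b_i = <f, φ_i>, with φ_0 = 1, φ_1 = x, φ_2 = x^2.
G =
  [2, 0, 2/3]
  [0, 2/3, 0]
  [2/3, 0, 2/5],
b = (88/15, -8/5, 272/105).
Solving gives a_0 = 61/35, a_1 = -12/5, a_2 = 25/7, so
  g(x) = 25*x^2/7 - 12*x/5 + 61/35.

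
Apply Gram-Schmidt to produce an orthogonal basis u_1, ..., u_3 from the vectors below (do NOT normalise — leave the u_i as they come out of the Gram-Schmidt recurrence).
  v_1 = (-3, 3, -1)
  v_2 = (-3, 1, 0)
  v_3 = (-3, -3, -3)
Orthogonal basis:
  u_1 = (-3, 3, -1)
  u_2 = (-21/19, -17/19, 12/19)
  u_3 = (-15/23, -45/23, -90/23)

Apply the Gram-Schmidt recurrence
  u_1 = v_1
  u_i = v_i − Σ_{j<i} ((v_i · u_j) / (u_j · u_j)) · u_j.

Step by step this gives:
  u_1 = (-3, 3, -1)
  u_2 = (-21/19, -17/19, 12/19)
  u_3 = (-15/23, -45/23, -90/23)

Orthogonality check:
  u_2 · u_1 = 0 (should be 0)
  u_3 · u_1 = 0 (should be 0)
  u_3 · u_2 = 0 (should be 0)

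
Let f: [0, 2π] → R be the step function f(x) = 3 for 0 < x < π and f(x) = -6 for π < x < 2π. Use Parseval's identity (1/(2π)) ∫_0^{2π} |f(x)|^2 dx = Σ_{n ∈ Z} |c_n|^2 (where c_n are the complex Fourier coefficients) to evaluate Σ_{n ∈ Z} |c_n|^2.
Σ |c_n|^2 = 45/2

Parseval equates the L^2 energy of f (normalised by 1/(2π)) with the ℓ^2 sum of its Fourier coefficients: (1/(2π)) ∫_0^{2π} |f|^2 = Σ |c_n|^2.
Compute the left side: (1/(2π)) [∫_0^π 3^2 dx + ∫_π^{2π} (-6)^2 dx] = (1/(2π)) · (9π + 36π) = (9 + 36)/2 = 45/2.
So Σ_{n ∈ Z} |c_n|^2 = 45/2.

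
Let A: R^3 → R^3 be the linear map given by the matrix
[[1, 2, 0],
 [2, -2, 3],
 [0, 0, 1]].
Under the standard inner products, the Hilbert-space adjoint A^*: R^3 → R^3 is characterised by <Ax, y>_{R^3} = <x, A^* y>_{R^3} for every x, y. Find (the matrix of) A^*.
A^* = A^T =
[[1, 2, 0],
 [2, -2, 0],
 [0, 3, 1]]

For real matrices with standard dot products, the defining identity <Ax, y> = <x, A^* y> gives (Ax)^T y = x^T (A^*) y, i.e. x^T A^T y = x^T (A^*) y. Since this holds for all x, y, we must have A^* = A^T. Therefore
A^* =
[[1, 2, 0],
 [2, -2, 0],
 [0, 3, 1]].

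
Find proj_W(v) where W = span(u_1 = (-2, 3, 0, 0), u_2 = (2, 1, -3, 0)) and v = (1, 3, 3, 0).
proj_W(v) = (-278/181, 237/181, 135/181, 0)

Set up U = [u_1 | ... | u_2] ∈ R^(4×2). The projector onto W = col(U) is P = U (U^T U)^(-1) U^T.
Compute U^T U =
  [13, -1]
  [-1, 14],
and U^T v = (7, -4).
Solve U^T U · c = U^T v for the coefficients: c = (94/181, -45/181). The projection is proj_W(v) = U c.
Check: (v - proj_W(v)) · u_1 = 0  (should be 0).
Check: (v - proj_W(v)) · u_2 = 0  (should be 0).
Result: proj_W(v) = (-278/181, 237/181, 135/181, 0).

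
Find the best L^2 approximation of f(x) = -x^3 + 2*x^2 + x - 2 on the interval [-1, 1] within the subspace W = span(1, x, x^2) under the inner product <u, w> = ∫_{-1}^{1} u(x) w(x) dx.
g(x) = 2*x^2 + 2*x/5 - 2

The best approximation g ∈ W is the orthogonal projection of f onto W. Writing g = a_0 + a_1 x + a_2 x^2, the coefficients solve the normal equations G · a = b where
  G_{ij} = <φ_i, φ_j> and b_i = <f, φ_i>, with φ_0 = 1, φ_1 = x, φ_2 = x^2.
G =
  [2, 0, 2/3]
  [0, 2/3, 0]
  [2/3, 0, 2/5],
b = (-8/3, 4/15, -8/15).
Solving gives a_0 = -2, a_1 = 2/5, a_2 = 2, so
  g(x) = 2*x^2 + 2*x/5 - 2.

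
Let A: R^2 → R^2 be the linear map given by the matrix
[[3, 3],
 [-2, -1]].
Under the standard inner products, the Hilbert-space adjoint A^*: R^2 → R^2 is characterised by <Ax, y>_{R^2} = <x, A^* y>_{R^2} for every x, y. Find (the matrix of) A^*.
A^* = A^T =
[[3, -2],
 [3, -1]]

For real matrices with standard dot products, the defining identity <Ax, y> = <x, A^* y> gives (Ax)^T y = x^T (A^*) y, i.e. x^T A^T y = x^T (A^*) y. Since this holds for all x, y, we must have A^* = A^T. Therefore
A^* =
[[3, -2],
 [3, -1]].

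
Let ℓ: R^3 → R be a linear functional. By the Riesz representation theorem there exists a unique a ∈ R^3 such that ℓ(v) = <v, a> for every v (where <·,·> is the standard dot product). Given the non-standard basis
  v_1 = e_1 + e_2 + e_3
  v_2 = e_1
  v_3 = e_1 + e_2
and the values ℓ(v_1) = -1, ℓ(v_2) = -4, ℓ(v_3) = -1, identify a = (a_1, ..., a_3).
a = (-4, 3, 0)

Write a = (a_1, ..., a_3) in the standard basis. For each basis vector v_i, ℓ(v_i) = <v_i, a> is a linear equation in the a_j's. Collect the n equations into a matrix system V a = ℓ, where row i of V is v_i (expressed in the standard basis). Since V is invertible (lower-triangular with 1s on the diagonal, up to permutation), solve by back-substitution:
  V =
[[1, 1, 1],
 [1, 0, 0],
 [1, 1, 0]]
  V a = (-1, -4, -1)
Solving gives a = (-4, 3, 0).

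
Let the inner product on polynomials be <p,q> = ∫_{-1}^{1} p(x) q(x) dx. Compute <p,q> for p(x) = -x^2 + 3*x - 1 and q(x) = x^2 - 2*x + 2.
<p,q> = -52/5

Expand the product: p(x)·q(x) = -x^4 + 5*x^3 - 9*x^2 + 8*x - 2.
∫_{-1}^{1} of each monomial x^k gives [2/(k+1) if k even, 0 if k odd]. Integrating term-by-term (or equivalently evaluating the antiderivative F(x) = -x^5/5 + 5*x^4/4 - 3*x^3 + 4*x^2 - 2*x at the endpoints):
  F(1) − F(−1) = 1/20 − (209/20) = -52/5.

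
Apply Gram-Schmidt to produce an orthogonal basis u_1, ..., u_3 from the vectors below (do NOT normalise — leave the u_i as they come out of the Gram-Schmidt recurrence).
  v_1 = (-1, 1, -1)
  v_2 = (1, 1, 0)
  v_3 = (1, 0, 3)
Orthogonal basis:
  u_1 = (-1, 1, -1)
  u_2 = (1, 1, 0)
  u_3 = (-5/6, 5/6, 5/3)

Apply the Gram-Schmidt recurrence
  u_1 = v_1
  u_i = v_i − Σ_{j<i} ((v_i · u_j) / (u_j · u_j)) · u_j.

Step by step this gives:
  u_1 = (-1, 1, -1)
  u_2 = (1, 1, 0)
  u_3 = (-5/6, 5/6, 5/3)

Orthogonality check:
  u_2 · u_1 = 0 (should be 0)
  u_3 · u_1 = 0 (should be 0)
  u_3 · u_2 = 0 (should be 0)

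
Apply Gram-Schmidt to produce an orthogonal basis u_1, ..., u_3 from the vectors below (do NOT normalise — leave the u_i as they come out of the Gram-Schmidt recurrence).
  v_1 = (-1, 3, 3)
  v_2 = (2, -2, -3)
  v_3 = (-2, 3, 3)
Orthogonal basis:
  u_1 = (-1, 3, 3)
  u_2 = (21/19, 13/19, -6/19)
  u_3 = (-9/34, 9/34, -6/17)

Apply the Gram-Schmidt recurrence
  u_1 = v_1
  u_i = v_i − Σ_{j<i} ((v_i · u_j) / (u_j · u_j)) · u_j.

Step by step this gives:
  u_1 = (-1, 3, 3)
  u_2 = (21/19, 13/19, -6/19)
  u_3 = (-9/34, 9/34, -6/17)

Orthogonality check:
  u_2 · u_1 = 0 (should be 0)
  u_3 · u_1 = 0 (should be 0)
  u_3 · u_2 = 0 (should be 0)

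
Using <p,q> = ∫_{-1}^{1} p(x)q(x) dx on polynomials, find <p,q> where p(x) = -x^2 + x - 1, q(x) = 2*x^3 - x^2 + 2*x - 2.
<p,q> = 128/15

Expand the product: p(x)·q(x) = -2*x^5 + 3*x^4 - 5*x^3 + 5*x^2 - 4*x + 2.
∫_{-1}^{1} of each monomial x^k gives [2/(k+1) if k even, 0 if k odd]. Integrating term-by-term (or equivalently evaluating the antiderivative F(x) = -x^6/3 + 3*x^5/5 - 5*x^4/4 + 5*x^3/3 - 2*x^2 + 2*x at the endpoints):
  F(1) − F(−1) = 41/60 − (-157/20) = 128/15.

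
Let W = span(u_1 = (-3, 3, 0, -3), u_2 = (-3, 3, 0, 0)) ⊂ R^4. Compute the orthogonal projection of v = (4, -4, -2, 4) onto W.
proj_W(v) = (4, -4, 0, 4)

Set up U = [u_1 | ... | u_2] ∈ R^(4×2). The projector onto W = col(U) is P = U (U^T U)^(-1) U^T.
Compute U^T U =
  [27, 18]
  [18, 18],
and U^T v = (-36, -24).
Solve U^T U · c = U^T v for the coefficients: c = (-4/3, 0). The projection is proj_W(v) = U c.
Check: (v - proj_W(v)) · u_1 = 0  (should be 0).
Check: (v - proj_W(v)) · u_2 = 0  (should be 0).
Result: proj_W(v) = (4, -4, 0, 4).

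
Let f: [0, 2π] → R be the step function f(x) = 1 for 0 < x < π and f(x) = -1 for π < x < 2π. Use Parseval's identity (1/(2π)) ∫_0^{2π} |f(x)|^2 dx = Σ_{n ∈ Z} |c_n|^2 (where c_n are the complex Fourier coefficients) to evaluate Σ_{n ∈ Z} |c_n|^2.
Σ |c_n|^2 = 1

Parseval equates the L^2 energy of f (normalised by 1/(2π)) with the ℓ^2 sum of its Fourier coefficients: (1/(2π)) ∫_0^{2π} |f|^2 = Σ |c_n|^2.
Compute the left side: (1/(2π)) [∫_0^π 1^2 dx + ∫_π^{2π} (-1)^2 dx] = (1/(2π)) · (1π + 1π) = (1 + 1)/2 = 1.
So Σ_{n ∈ Z} |c_n|^2 = 1.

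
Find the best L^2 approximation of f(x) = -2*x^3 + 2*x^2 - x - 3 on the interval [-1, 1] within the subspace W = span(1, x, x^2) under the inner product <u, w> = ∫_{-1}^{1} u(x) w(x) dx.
g(x) = 2*x^2 - 11*x/5 - 3

The best approximation g ∈ W is the orthogonal projection of f onto W. Writing g = a_0 + a_1 x + a_2 x^2, the coefficients solve the normal equations G · a = b where
  G_{ij} = <φ_i, φ_j> and b_i = <f, φ_i>, with φ_0 = 1, φ_1 = x, φ_2 = x^2.
G =
  [2, 0, 2/3]
  [0, 2/3, 0]
  [2/3, 0, 2/5],
b = (-14/3, -22/15, -6/5).
Solving gives a_0 = -3, a_1 = -11/5, a_2 = 2, so
  g(x) = 2*x^2 - 11*x/5 - 3.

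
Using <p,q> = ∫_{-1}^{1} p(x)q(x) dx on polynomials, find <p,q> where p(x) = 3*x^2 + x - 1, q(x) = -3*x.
<p,q> = -2

Expand the product: p(x)·q(x) = -9*x^3 - 3*x^2 + 3*x.
∫_{-1}^{1} of each monomial x^k gives [2/(k+1) if k even, 0 if k odd]. Integrating term-by-term (or equivalently evaluating the antiderivative F(x) = -9*x^4/4 - x^3 + 3*x^2/2 at the endpoints):
  F(1) − F(−1) = -7/4 − (1/4) = -2.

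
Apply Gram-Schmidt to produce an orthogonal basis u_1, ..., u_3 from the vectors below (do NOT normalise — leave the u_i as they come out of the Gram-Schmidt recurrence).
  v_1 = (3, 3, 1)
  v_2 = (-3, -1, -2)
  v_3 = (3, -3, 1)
Orthogonal basis:
  u_1 = (3, 3, 1)
  u_2 = (-15/19, 23/19, -24/19)
  u_3 = (9/7, -27/35, -54/35)

Apply the Gram-Schmidt recurrence
  u_1 = v_1
  u_i = v_i − Σ_{j<i} ((v_i · u_j) / (u_j · u_j)) · u_j.

Step by step this gives:
  u_1 = (3, 3, 1)
  u_2 = (-15/19, 23/19, -24/19)
  u_3 = (9/7, -27/35, -54/35)

Orthogonality check:
  u_2 · u_1 = 0 (should be 0)
  u_3 · u_1 = 0 (should be 0)
  u_3 · u_2 = 0 (should be 0)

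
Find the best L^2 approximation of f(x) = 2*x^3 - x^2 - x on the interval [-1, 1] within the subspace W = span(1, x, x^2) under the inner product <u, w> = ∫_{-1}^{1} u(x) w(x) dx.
g(x) = -x^2 + x/5

The best approximation g ∈ W is the orthogonal projection of f onto W. Writing g = a_0 + a_1 x + a_2 x^2, the coefficients solve the normal equations G · a = b where
  G_{ij} = <φ_i, φ_j> and b_i = <f, φ_i>, with φ_0 = 1, φ_1 = x, φ_2 = x^2.
G =
  [2, 0, 2/3]
  [0, 2/3, 0]
  [2/3, 0, 2/5],
b = (-2/3, 2/15, -2/5).
Solving gives a_0 = 0, a_1 = 1/5, a_2 = -1, so
  g(x) = -x^2 + x/5.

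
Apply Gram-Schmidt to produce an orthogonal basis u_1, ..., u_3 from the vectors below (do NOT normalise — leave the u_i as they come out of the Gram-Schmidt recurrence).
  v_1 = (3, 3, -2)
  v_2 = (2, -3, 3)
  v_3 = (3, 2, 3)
Orthogonal basis:
  u_1 = (3, 3, -2)
  u_2 = (71/22, -39/22, 24/11)
  u_3 = (-6/13, 2, 30/13)

Apply the Gram-Schmidt recurrence
  u_1 = v_1
  u_i = v_i − Σ_{j<i} ((v_i · u_j) / (u_j · u_j)) · u_j.

Step by step this gives:
  u_1 = (3, 3, -2)
  u_2 = (71/22, -39/22, 24/11)
  u_3 = (-6/13, 2, 30/13)

Orthogonality check:
  u_2 · u_1 = 0 (should be 0)
  u_3 · u_1 = 0 (should be 0)
  u_3 · u_2 = 0 (should be 0)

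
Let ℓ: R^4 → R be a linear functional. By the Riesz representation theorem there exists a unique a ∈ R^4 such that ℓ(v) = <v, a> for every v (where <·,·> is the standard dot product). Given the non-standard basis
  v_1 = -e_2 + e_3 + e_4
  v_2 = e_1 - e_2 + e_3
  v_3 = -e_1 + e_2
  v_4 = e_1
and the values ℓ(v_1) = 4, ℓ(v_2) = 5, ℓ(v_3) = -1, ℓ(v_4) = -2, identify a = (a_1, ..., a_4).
a = (-2, -3, 4, -3)

Write a = (a_1, ..., a_4) in the standard basis. For each basis vector v_i, ℓ(v_i) = <v_i, a> is a linear equation in the a_j's. Collect the n equations into a matrix system V a = ℓ, where row i of V is v_i (expressed in the standard basis). Since V is invertible (lower-triangular with 1s on the diagonal, up to permutation), solve by back-substitution:
  V =
[[0, -1, 1, 1],
 [1, -1, 1, 0],
 [-1, 1, 0, 0],
 [1, 0, 0, 0]]
  V a = (4, 5, -1, -2)
Solving gives a = (-2, -3, 4, -3).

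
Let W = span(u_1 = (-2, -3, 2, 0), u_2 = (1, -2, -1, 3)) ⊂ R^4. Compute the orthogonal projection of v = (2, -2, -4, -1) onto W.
proj_W(v) = (339/251, 50/251, -339/251, 393/251)

Set up U = [u_1 | ... | u_2] ∈ R^(4×2). The projector onto W = col(U) is P = U (U^T U)^(-1) U^T.
Compute U^T U =
  [17, 2]
  [2, 15],
and U^T v = (-6, 7).
Solve U^T U · c = U^T v for the coefficients: c = (-104/251, 131/251). The projection is proj_W(v) = U c.
Check: (v - proj_W(v)) · u_1 = 0  (should be 0).
Check: (v - proj_W(v)) · u_2 = 0  (should be 0).
Result: proj_W(v) = (339/251, 50/251, -339/251, 393/251).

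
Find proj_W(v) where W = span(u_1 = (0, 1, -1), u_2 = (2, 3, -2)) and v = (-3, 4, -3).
proj_W(v) = (-22/9, 26/9, -37/9)

Set up U = [u_1 | ... | u_2] ∈ R^(3×2). The projector onto W = col(U) is P = U (U^T U)^(-1) U^T.
Compute U^T U =
  [2, 5]
  [5, 17],
and U^T v = (7, 12).
Solve U^T U · c = U^T v for the coefficients: c = (59/9, -11/9). The projection is proj_W(v) = U c.
Check: (v - proj_W(v)) · u_1 = 0  (should be 0).
Check: (v - proj_W(v)) · u_2 = 0  (should be 0).
Result: proj_W(v) = (-22/9, 26/9, -37/9).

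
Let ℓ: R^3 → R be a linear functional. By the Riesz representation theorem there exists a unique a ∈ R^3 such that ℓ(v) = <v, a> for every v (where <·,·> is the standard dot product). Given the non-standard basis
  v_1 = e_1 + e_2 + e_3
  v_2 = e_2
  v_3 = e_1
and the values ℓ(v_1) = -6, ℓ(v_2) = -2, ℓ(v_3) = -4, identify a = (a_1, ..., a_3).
a = (-4, -2, 0)

Write a = (a_1, ..., a_3) in the standard basis. For each basis vector v_i, ℓ(v_i) = <v_i, a> is a linear equation in the a_j's. Collect the n equations into a matrix system V a = ℓ, where row i of V is v_i (expressed in the standard basis). Since V is invertible (lower-triangular with 1s on the diagonal, up to permutation), solve by back-substitution:
  V =
[[1, 1, 1],
 [0, 1, 0],
 [1, 0, 0]]
  V a = (-6, -2, -4)
Solving gives a = (-4, -2, 0).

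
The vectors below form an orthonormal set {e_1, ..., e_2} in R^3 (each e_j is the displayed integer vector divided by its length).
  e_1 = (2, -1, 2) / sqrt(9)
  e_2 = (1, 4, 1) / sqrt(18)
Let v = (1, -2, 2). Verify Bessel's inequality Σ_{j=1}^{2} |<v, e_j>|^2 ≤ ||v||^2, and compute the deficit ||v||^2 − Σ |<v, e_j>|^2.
Σ |<v, e_j>|^2 = 17/2; ||v||^2 = 9; deficit = 1/2

Write each e_j = u_j / sqrt(<u_j, u_j>) where u_j is the displayed integer vector. Then <v, e_j> = <v, u_j> / sqrt(<u_j, u_j>), so |<v, e_j>|^2 = <v, u_j>^2 / <u_j, u_j>.
Coefficients: <v, e_1> = 8/sqrt(9), <v, e_2> = -5/sqrt(18).
Square and sum: Σ |<v, e_j>|^2 = 17/2.
Compute ||v||^2 = v·v = 9.
Deficit = 9 − 17/2 = 1/2 ≥ 0, confirming Bessel's inequality. (The deficit equals ||v − Σ <v,e_j> e_j||^2, the squared distance from v to span{e_j}.)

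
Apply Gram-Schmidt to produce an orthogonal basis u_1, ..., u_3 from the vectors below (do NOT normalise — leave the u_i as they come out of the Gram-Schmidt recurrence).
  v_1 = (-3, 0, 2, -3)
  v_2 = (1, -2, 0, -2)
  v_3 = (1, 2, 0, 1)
Orthogonal basis:
  u_1 = (-3, 0, 2, -3)
  u_2 = (31/22, -2, -3/11, -35/22)
  u_3 = (164/189, 194/189, 26/63, -16/27)

Apply the Gram-Schmidt recurrence
  u_1 = v_1
  u_i = v_i − Σ_{j<i} ((v_i · u_j) / (u_j · u_j)) · u_j.

Step by step this gives:
  u_1 = (-3, 0, 2, -3)
  u_2 = (31/22, -2, -3/11, -35/22)
  u_3 = (164/189, 194/189, 26/63, -16/27)

Orthogonality check:
  u_2 · u_1 = 0 (should be 0)
  u_3 · u_1 = 0 (should be 0)
  u_3 · u_2 = 0 (should be 0)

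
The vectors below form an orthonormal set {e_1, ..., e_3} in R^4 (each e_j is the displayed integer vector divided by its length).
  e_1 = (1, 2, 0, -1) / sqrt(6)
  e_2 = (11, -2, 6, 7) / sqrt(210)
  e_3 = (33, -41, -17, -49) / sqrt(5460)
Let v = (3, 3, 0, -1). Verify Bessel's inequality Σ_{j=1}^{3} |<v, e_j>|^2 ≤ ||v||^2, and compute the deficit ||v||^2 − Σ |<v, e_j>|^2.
Σ |<v, e_j>|^2 = 2915/156; ||v||^2 = 19; deficit = 49/156

Write each e_j = u_j / sqrt(<u_j, u_j>) where u_j is the displayed integer vector. Then <v, e_j> = <v, u_j> / sqrt(<u_j, u_j>), so |<v, e_j>|^2 = <v, u_j>^2 / <u_j, u_j>.
Coefficients: <v, e_1> = 10/sqrt(6), <v, e_2> = 20/sqrt(210), <v, e_3> = 25/sqrt(5460).
Square and sum: Σ |<v, e_j>|^2 = 2915/156.
Compute ||v||^2 = v·v = 19.
Deficit = 19 − 2915/156 = 49/156 ≥ 0, confirming Bessel's inequality. (The deficit equals ||v − Σ <v,e_j> e_j||^2, the squared distance from v to span{e_j}.)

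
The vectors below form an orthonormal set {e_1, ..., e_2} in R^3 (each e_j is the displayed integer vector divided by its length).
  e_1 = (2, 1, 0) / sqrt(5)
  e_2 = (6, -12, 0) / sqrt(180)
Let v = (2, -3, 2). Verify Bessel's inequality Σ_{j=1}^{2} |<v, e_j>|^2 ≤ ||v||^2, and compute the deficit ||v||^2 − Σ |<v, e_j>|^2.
Σ |<v, e_j>|^2 = 13; ||v||^2 = 17; deficit = 4

Write each e_j = u_j / sqrt(<u_j, u_j>) where u_j is the displayed integer vector. Then <v, e_j> = <v, u_j> / sqrt(<u_j, u_j>), so |<v, e_j>|^2 = <v, u_j>^2 / <u_j, u_j>.
Coefficients: <v, e_1> = 1/sqrt(5), <v, e_2> = 48/sqrt(180).
Square and sum: Σ |<v, e_j>|^2 = 13.
Compute ||v||^2 = v·v = 17.
Deficit = 17 − 13 = 4 ≥ 0, confirming Bessel's inequality. (The deficit equals ||v − Σ <v,e_j> e_j||^2, the squared distance from v to span{e_j}.)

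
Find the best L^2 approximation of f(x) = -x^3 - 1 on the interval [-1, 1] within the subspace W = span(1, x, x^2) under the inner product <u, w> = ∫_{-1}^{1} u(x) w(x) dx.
g(x) = -3*x/5 - 1

The best approximation g ∈ W is the orthogonal projection of f onto W. Writing g = a_0 + a_1 x + a_2 x^2, the coefficients solve the normal equations G · a = b where
  G_{ij} = <φ_i, φ_j> and b_i = <f, φ_i>, with φ_0 = 1, φ_1 = x, φ_2 = x^2.
G =
  [2, 0, 2/3]
  [0, 2/3, 0]
  [2/3, 0, 2/5],
b = (-2, -2/5, -2/3).
Solving gives a_0 = -1, a_1 = -3/5, a_2 = 0, so
  g(x) = -3*x/5 - 1.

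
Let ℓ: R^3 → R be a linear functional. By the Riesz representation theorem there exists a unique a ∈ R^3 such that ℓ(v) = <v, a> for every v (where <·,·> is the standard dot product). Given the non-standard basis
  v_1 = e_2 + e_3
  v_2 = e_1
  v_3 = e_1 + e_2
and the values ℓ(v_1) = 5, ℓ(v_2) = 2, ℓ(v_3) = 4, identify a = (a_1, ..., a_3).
a = (2, 2, 3)

Write a = (a_1, ..., a_3) in the standard basis. For each basis vector v_i, ℓ(v_i) = <v_i, a> is a linear equation in the a_j's. Collect the n equations into a matrix system V a = ℓ, where row i of V is v_i (expressed in the standard basis). Since V is invertible (lower-triangular with 1s on the diagonal, up to permutation), solve by back-substitution:
  V =
[[0, 1, 1],
 [1, 0, 0],
 [1, 1, 0]]
  V a = (5, 2, 4)
Solving gives a = (2, 2, 3).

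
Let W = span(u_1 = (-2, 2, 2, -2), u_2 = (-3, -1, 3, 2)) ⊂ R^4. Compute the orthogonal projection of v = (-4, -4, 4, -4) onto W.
proj_W(v) = (-292/83, 68/83, 292/83, -12/83)

Set up U = [u_1 | ... | u_2] ∈ R^(4×2). The projector onto W = col(U) is P = U (U^T U)^(-1) U^T.
Compute U^T U =
  [16, 6]
  [6, 23],
and U^T v = (16, 20).
Solve U^T U · c = U^T v for the coefficients: c = (62/83, 56/83). The projection is proj_W(v) = U c.
Check: (v - proj_W(v)) · u_1 = 0  (should be 0).
Check: (v - proj_W(v)) · u_2 = 0  (should be 0).
Result: proj_W(v) = (-292/83, 68/83, 292/83, -12/83).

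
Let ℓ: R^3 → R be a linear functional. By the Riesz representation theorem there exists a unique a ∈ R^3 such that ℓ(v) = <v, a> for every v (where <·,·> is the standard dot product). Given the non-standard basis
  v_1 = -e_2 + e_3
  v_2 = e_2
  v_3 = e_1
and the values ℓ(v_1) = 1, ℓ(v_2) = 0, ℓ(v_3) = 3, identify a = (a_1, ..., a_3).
a = (3, 0, 1)

Write a = (a_1, ..., a_3) in the standard basis. For each basis vector v_i, ℓ(v_i) = <v_i, a> is a linear equation in the a_j's. Collect the n equations into a matrix system V a = ℓ, where row i of V is v_i (expressed in the standard basis). Since V is invertible (lower-triangular with 1s on the diagonal, up to permutation), solve by back-substitution:
  V =
[[0, -1, 1],
 [0, 1, 0],
 [1, 0, 0]]
  V a = (1, 0, 3)
Solving gives a = (3, 0, 1).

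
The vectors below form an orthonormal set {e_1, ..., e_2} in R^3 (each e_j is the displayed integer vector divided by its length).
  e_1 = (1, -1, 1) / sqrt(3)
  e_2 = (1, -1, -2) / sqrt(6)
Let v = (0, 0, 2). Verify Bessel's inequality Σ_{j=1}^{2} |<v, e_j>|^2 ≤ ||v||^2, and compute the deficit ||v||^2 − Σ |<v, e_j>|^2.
Σ |<v, e_j>|^2 = 4; ||v||^2 = 4; deficit = 0

Write each e_j = u_j / sqrt(<u_j, u_j>) where u_j is the displayed integer vector. Then <v, e_j> = <v, u_j> / sqrt(<u_j, u_j>), so |<v, e_j>|^2 = <v, u_j>^2 / <u_j, u_j>.
Coefficients: <v, e_1> = 2/sqrt(3), <v, e_2> = -4/sqrt(6).
Square and sum: Σ |<v, e_j>|^2 = 4.
Compute ||v||^2 = v·v = 4.
Deficit = 4 − 4 = 0 ≥ 0, confirming Bessel's inequality. (The deficit equals ||v − Σ <v,e_j> e_j||^2, the squared distance from v to span{e_j}.)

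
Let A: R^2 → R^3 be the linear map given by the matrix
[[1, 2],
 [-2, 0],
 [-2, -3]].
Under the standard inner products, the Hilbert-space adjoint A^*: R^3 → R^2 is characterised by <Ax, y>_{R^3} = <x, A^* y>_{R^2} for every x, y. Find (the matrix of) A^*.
A^* = A^T =
[[1, -2, -2],
 [2, 0, -3]]

For real matrices with standard dot products, the defining identity <Ax, y> = <x, A^* y> gives (Ax)^T y = x^T (A^*) y, i.e. x^T A^T y = x^T (A^*) y. Since this holds for all x, y, we must have A^* = A^T. Therefore
A^* =
[[1, -2, -2],
 [2, 0, -3]].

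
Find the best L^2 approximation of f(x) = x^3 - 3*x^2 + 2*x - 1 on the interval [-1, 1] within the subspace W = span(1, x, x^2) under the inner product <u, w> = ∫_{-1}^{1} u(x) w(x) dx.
g(x) = -3*x^2 + 13*x/5 - 1

The best approximation g ∈ W is the orthogonal projection of f onto W. Writing g = a_0 + a_1 x + a_2 x^2, the coefficients solve the normal equations G · a = b where
  G_{ij} = <φ_i, φ_j> and b_i = <f, φ_i>, with φ_0 = 1, φ_1 = x, φ_2 = x^2.
G =
  [2, 0, 2/3]
  [0, 2/3, 0]
  [2/3, 0, 2/5],
b = (-4, 26/15, -28/15).
Solving gives a_0 = -1, a_1 = 13/5, a_2 = -3, so
  g(x) = -3*x^2 + 13*x/5 - 1.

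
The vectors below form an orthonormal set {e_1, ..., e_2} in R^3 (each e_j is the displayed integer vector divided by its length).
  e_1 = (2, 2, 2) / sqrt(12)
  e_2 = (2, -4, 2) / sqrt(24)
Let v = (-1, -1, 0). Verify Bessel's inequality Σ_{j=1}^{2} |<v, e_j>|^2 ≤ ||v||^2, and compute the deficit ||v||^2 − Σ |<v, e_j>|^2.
Σ |<v, e_j>|^2 = 3/2; ||v||^2 = 2; deficit = 1/2

Write each e_j = u_j / sqrt(<u_j, u_j>) where u_j is the displayed integer vector. Then <v, e_j> = <v, u_j> / sqrt(<u_j, u_j>), so |<v, e_j>|^2 = <v, u_j>^2 / <u_j, u_j>.
Coefficients: <v, e_1> = -4/sqrt(12), <v, e_2> = 2/sqrt(24).
Square and sum: Σ |<v, e_j>|^2 = 3/2.
Compute ||v||^2 = v·v = 2.
Deficit = 2 − 3/2 = 1/2 ≥ 0, confirming Bessel's inequality. (The deficit equals ||v − Σ <v,e_j> e_j||^2, the squared distance from v to span{e_j}.)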